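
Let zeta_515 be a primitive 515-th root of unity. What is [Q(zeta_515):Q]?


The degree equals Euler's totient phi(515).
515 = 5 * 103
phi(515) = 408

408


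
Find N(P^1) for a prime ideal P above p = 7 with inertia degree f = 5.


N(P^a) = p^(a*f)
= 7^(1*5)
= 7^5
= 16807

16807


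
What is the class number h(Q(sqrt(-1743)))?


K = Q(sqrt(-1743)). d mod 4 = 1, so D = disc(K) = d = -1743
h(K) equals the number of primitive reduced positive-definite forms (a, b, c) = a*x^2 + b*x*y + c*y^2 with b^2 - 4ac = D,
where reduced means |b| <= a <= c, with b >= 0 whenever |b| = a or a = c, and primitive means gcd(a, b, c) = 1.
Reduced forces 3a^2 <= |D| = 1743, so 1 <= a <= 24; b must have the parity of D, and c = (b^2 - D)/(4a) must be an integer >= a.
Enumerate a = 1..24, b in [-a, a]:
  a=1: (1, 1, 436)  [1]
  a=2: (2, -1, 218), (2, 1, 218)  [2]
  a=3: (3, 3, 146)  [1]
  a=4: (4, -1, 109), (4, 1, 109)  [2]
  a=5: none
  a=6: (6, -3, 73), (6, 3, 73)  [2]
  a=7: (7, 7, 64)  [1]
  a=8: (8, -7, 56), (8, 7, 56)  [2]
  a=9..11: none
  a=12: (12, -9, 38), (12, 9, 38)  [2]
  a=13: (13, -5, 34), (13, 5, 34)  [2]
  a=14: (14, -7, 32), (14, 7, 32)  [2]
  a=15: none
  a=16: (16, -7, 28), (16, 7, 28)  [2]
  a=17: (17, -5, 26), (17, 5, 26)  [2]
  a=18: none
  a=19: (19, -9, 24), (19, 9, 24)  [2]
  a=20: none
  a=21: (21, 21, 26)  [1]
  a=22..24: none
Total reduced forms: 1 + 2 + 1 + 2 + 2 + 1 + 2 + 2 + 2 + 2 + 2 + 2 + 2 + 1 = 24
h = 24

24


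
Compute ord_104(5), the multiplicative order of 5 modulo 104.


We want ord_104(5), the smallest k >= 1 with 5^k = 1 mod 104.
n = 104 = 2^3 * 13, phi(104) = 48; the order divides phi(n).
Divisors of 48: 1, 2, 3, 4, 6, 8, 12, 16, 24, 48
Repeated squaring mod 104: 5^1 = 5, 5^2 = 25, 5^4 = 1, 5^8 = 1, 5^16 = 1, 5^32 = 1
Test divisors in increasing order:
  k=1: 5^1 = 5 mod 104
  k=2: 5^2 = 25 mod 104
  k=3: 5^3 = 25 * 5 = 21 mod 104
  k=4: 5^4 = 1 mod 104  <- first divisor giving 1
Order = 4

4


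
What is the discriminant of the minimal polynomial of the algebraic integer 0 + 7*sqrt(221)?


The element 0 + 7*sqrt(221) has minimal polynomial:
x^2 + 0*x - 10829
Discriminant = (0)^2 - 4*(-10829)
= 0 + 43316
= 43316

43316


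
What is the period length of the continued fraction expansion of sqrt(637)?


Run the CF algorithm for sqrt(637).
a_0 = floor(sqrt(637)) = 25; set m_0=0, q_0=1.
Recurrence: m' = q*a - m,  q' = (d - m'^2)/q,  a' = floor((a_0 + m')/q').
  step 1: m=25, q=12, a=4
  step 2: m=23, q=9, a=5
  step 3: m=22, q=17, a=2
  step 4: m=12, q=29, a=1
  step 5: m=17, q=12, a=3
  step 6: m=19, q=23, a=1
  step 7: m=4, q=27, a=1
  step 8: m=23, q=4, a=12
  step 9: m=25, q=3, a=16
  step 10: m=23, q=36, a=1
  step 11: m=13, q=13, a=2
  step 12: m=13, q=36, a=1
  step 13: m=23, q=3, a=16
  step 14: m=25, q=4, a=12
  step 15: m=23, q=27, a=1
  step 16: m=4, q=23, a=1
  step 17: m=19, q=12, a=3
  step 18: m=17, q=29, a=1
  step 19: m=12, q=17, a=2
  step 20: m=22, q=9, a=5
  step 21: m=23, q=12, a=4
  step 22: m=25, q=1, a=50
a_22 = 2*a_0 = 50, so the period closes here.
sqrt(637) = [25; 4, 5, 2, 1, 3, 1, 1, 12, 16, 1, 2, 1, 16, 12, 1, 1, 3, 1, 2, 5, 4, 50]
Period length = 22

22


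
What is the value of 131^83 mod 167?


p = 167 is prime and the exponent is (p-1)/2 = 83, so by Euler's criterion 131^83 = (131/167) = +1 or -1 mod 167.
Compute by square-and-multiply:
  83 = 64 + 16 + 2 + 1 (binary 1010011)
  Repeated squaring mod 167: 131^1 = 131, 131^2 = 127, 131^4 = 97, 131^8 = 57, 131^16 = 76, 131^32 = 98, 131^64 = 85
  131^83 = 131^64 * 131^16 * 131^2 * 131^1 = 85 * 76 * 127 * 131 mod 167
    85 * 76 = 6460 = 114 mod 167
    114 * 127 = 14478 = 116 mod 167
    116 * 131 = 15196 = 166 mod 167
  131^83 = 166 mod 167
Result 166 = p - 1 = -1 mod 167: 131 is a quadratic non-residue mod 167. As a residue in [0, p-1] the value is 166.
131^83 mod 167 = 166

166


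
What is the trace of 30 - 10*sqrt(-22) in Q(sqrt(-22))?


Tr(a + b*sqrt(d)) = (a + b*sqrt(d)) + (a - b*sqrt(d)) = 2a
= 2 * (30)
= 60

60


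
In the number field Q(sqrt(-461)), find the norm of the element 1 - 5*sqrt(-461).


N(a + b*sqrt(d)) = a^2 - d*b^2
= (1)^2 - (-461)*(-5)^2
= 1 + 11525
= 11526

11526


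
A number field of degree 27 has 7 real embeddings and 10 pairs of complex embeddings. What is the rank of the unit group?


By Dirichlet's unit theorem:
rank = r1 + r2 - 1
= 7 + 10 - 1
= 16

16


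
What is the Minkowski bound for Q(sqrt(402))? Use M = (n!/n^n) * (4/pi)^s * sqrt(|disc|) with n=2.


d = 402, d mod 4 = 2, so disc(K) = 4d = 1608; |disc(K)| = 1608
Real quadratic field, so n = 2, s = r2 = 0, r1 = 2
M = (n!/n^n) * (4/pi)^s * sqrt(|disc(K)|) = (2!/2^2) * (4/pi)^0 * sqrt(1608)
= 0.5 * 1.000000 * 40.099875
= 20.0499

20.0499


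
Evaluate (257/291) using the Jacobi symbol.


Compute (257/291) via quadratic reciprocity:
  reciprocity: (257/291) -> +(291/257)
  reduce: (34/257)
  pull out 2: (2/257) = +1  (since 257 mod 8 = 1)
  reciprocity: (17/257) -> +(257/17)
  reduce: (2/17)
  pull out 2: (2/17) = +1  (since 17 mod 8 = 1)
  (1/17) = 1
Product of signs = 1

1


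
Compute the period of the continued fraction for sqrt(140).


Run the CF algorithm for sqrt(140).
a_0 = floor(sqrt(140)) = 11; set m_0=0, q_0=1.
Recurrence: m' = q*a - m,  q' = (d - m'^2)/q,  a' = floor((a_0 + m')/q').
  step 1: m=11, q=19, a=1
  step 2: m=8, q=4, a=4
  step 3: m=8, q=19, a=1
  step 4: m=11, q=1, a=22
a_4 = 2*a_0 = 22, so the period closes here.
sqrt(140) = [11; 1, 4, 1, 22]
Period length = 4

4


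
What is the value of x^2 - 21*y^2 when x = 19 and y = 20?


x^2 - d*y^2
= 19^2 - 21*20^2
= 361 - 8400
= -8039

-8039


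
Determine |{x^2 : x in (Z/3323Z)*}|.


For prime p, the number of non-zero quadratic residues is (p-1)/2.
= (3323-1)/2
= 1661

1661


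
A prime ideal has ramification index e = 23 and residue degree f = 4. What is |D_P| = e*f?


|D_P| = e * f
= 23 * 4
= 92

92


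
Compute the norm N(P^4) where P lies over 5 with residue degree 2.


N(P^a) = p^(a*f)
= 5^(4*2)
= 5^8
= 390625

390625


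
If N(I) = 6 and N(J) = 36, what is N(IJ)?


N(IJ) = N(I) * N(J)
= 6 * 36
= 216

216


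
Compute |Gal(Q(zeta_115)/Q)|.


|Gal(Q(zeta_115)/Q)| = phi(115)
= 88

88


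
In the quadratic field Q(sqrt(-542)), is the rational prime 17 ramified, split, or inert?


K = Q(sqrt(-542)). Since d mod 4 = 2, disc(K) = -2168.
Check p | disc: -2168 mod 17 = 8.
p does not divide disc. Compute Legendre symbol (d/p):
2^((17-1)/2) mod 17 = 1
(d/p) = 1, so p splits: (p) = P*P' with e=1, f=1, g=2.
Therefore p is split.

split


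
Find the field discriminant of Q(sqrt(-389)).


For K = Q(sqrt(d)) with d squarefree: disc(K) = d if d = 1 mod 4, and disc(K) = 4d if d = 2 or 3 mod 4.
Here d = -389, and d mod 4 = 3.
d = 3 mod 4, not 1 (O_K = Z[sqrt(d)]), so disc(K) = 4d = 4 * (-389) = -1556

-1556


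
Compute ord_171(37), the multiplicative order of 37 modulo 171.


We want ord_171(37), the smallest k >= 1 with 37^k = 1 mod 171.
n = 171 = 3^2 * 19, phi(171) = 108; the order divides phi(n).
Divisors of 108: 1, 2, 3, 4, 6, 9, 12, 18, 27, 36, 54, 108
Repeated squaring mod 171: 37^1 = 37, 37^2 = 1, 37^4 = 1, 37^8 = 1, 37^16 = 1, 37^32 = 1, 37^64 = 1
Test divisors in increasing order:
  k=1: 37^1 = 37 mod 171
  k=2: 37^2 = 1 mod 171  <- first divisor giving 1
Order = 2

2


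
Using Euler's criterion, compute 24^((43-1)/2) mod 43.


p = 43 is prime and the exponent is (p-1)/2 = 21, so by Euler's criterion 24^21 = (24/43) = +1 or -1 mod 43.
Compute by square-and-multiply:
  21 = 16 + 4 + 1 (binary 10101)
  Repeated squaring mod 43: 24^1 = 24, 24^2 = 17, 24^4 = 31, 24^8 = 15, 24^16 = 10
  24^21 = 24^16 * 24^4 * 24^1 = 10 * 31 * 24 mod 43
    10 * 31 = 310 = 9 mod 43
    9 * 24 = 216 = 1 mod 43
  24^21 = 1 mod 43
Result 1: 24 is a quadratic residue mod 43.
24^21 mod 43 = 1

1


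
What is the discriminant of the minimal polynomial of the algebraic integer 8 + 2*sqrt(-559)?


The element 8 + 2*sqrt(-559) has minimal polynomial:
x^2 - 16*x + 2300
Discriminant = (-16)^2 - 4*(2300)
= 256 - 9200
= -8944

-8944


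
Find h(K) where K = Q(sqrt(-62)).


K = Q(sqrt(-62)). d mod 4 = 2, so D = disc(K) = 4d = -248
h(K) equals the number of primitive reduced positive-definite forms (a, b, c) = a*x^2 + b*x*y + c*y^2 with b^2 - 4ac = D,
where reduced means |b| <= a <= c, with b >= 0 whenever |b| = a or a = c, and primitive means gcd(a, b, c) = 1.
Reduced forces 3a^2 <= |D| = 248, so 1 <= a <= 9; b must have the parity of D, and c = (b^2 - D)/(4a) must be an integer >= a.
Enumerate a = 1..9, b in [-a, a]:
  a=1: (1, 0, 62)  [1]
  a=2: (2, 0, 31)  [1]
  a=3: (3, -2, 21), (3, 2, 21)  [2]
  a=4..5: none
  a=6: (6, -4, 11), (6, 4, 11)  [2]
  a=7: (7, -2, 9), (7, 2, 9)  [2]
  a=8..9: none
Total reduced forms: 1 + 1 + 2 + 2 + 2 = 8
h = 8

8


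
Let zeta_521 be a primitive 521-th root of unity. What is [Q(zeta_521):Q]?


The degree equals Euler's totient phi(521).
521 = 521
phi(521) = 520

520


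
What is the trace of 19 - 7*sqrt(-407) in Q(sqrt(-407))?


Tr(a + b*sqrt(d)) = (a + b*sqrt(d)) + (a - b*sqrt(d)) = 2a
= 2 * (19)
= 38

38


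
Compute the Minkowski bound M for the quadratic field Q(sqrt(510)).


d = 510, d mod 4 = 2, so disc(K) = 4d = 2040; |disc(K)| = 2040
Real quadratic field, so n = 2, s = r2 = 0, r1 = 2
M = (n!/n^n) * (4/pi)^s * sqrt(|disc(K)|) = (2!/2^2) * (4/pi)^0 * sqrt(2040)
= 0.5 * 1.000000 * 45.166359
= 22.5832

22.5832


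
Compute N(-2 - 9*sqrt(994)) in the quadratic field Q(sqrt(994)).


N(a + b*sqrt(d)) = a^2 - d*b^2
= (-2)^2 - (994)*(-9)^2
= 4 - 80514
= -80510

-80510


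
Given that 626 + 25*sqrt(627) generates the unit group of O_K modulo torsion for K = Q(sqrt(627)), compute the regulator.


epsilon = 626 + 25*sqrt(627)
= 1251.9992
R = ln(1251.9992)
= 7.1325

7.1325


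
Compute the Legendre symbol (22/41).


p = 41 is prime, so compute (22/41) with the reciprocity algorithm (Jacobi-symbol steps: pull out 2s via (2/n), flip via reciprocity, reduce):
  pull out 2: (2/41) = +1  (since 41 mod 8 = 1)
  reciprocity: (11/41) -> +(41/11)
  reduce: (8/11)
  pull out 2: (2/11) = -1  (since 11 mod 8 = 3)
  pull out 2: (2/11) = -1  (since 11 mod 8 = 3)
  pull out 2: (2/11) = -1  (since 11 mod 8 = 3)
  (1/11) = 1
Product of signs = -1
(22/41) = -1

-1


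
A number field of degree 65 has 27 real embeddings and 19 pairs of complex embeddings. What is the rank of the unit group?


By Dirichlet's unit theorem:
rank = r1 + r2 - 1
= 27 + 19 - 1
= 45

45


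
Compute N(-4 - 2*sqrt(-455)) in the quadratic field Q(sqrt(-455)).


N(a + b*sqrt(d)) = a^2 - d*b^2
= (-4)^2 - (-455)*(-2)^2
= 16 + 1820
= 1836

1836


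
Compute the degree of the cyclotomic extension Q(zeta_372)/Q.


The degree equals Euler's totient phi(372).
372 = 2^2 * 3 * 31
phi(372) = 120

120


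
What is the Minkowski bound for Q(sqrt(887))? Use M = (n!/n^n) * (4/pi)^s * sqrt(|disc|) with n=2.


d = 887, d mod 4 = 3, so disc(K) = 4d = 3548; |disc(K)| = 3548
Real quadratic field, so n = 2, s = r2 = 0, r1 = 2
M = (n!/n^n) * (4/pi)^s * sqrt(|disc(K)|) = (2!/2^2) * (4/pi)^0 * sqrt(3548)
= 0.5 * 1.000000 * 59.565090
= 29.7825

29.7825


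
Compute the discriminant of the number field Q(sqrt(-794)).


For K = Q(sqrt(d)) with d squarefree: disc(K) = d if d = 1 mod 4, and disc(K) = 4d if d = 2 or 3 mod 4.
Here d = -794, and d mod 4 = 2.
d = 2 mod 4, not 1 (O_K = Z[sqrt(d)]), so disc(K) = 4d = 4 * (-794) = -3176

-3176


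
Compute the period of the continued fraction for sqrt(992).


Run the CF algorithm for sqrt(992).
a_0 = floor(sqrt(992)) = 31; set m_0=0, q_0=1.
Recurrence: m' = q*a - m,  q' = (d - m'^2)/q,  a' = floor((a_0 + m')/q').
  step 1: m=31, q=31, a=2
  step 2: m=31, q=1, a=62
a_2 = 2*a_0 = 62, so the period closes here.
sqrt(992) = [31; 2, 62]
Period length = 2

2


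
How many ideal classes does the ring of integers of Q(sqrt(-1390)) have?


K = Q(sqrt(-1390)). d mod 4 = 2, so D = disc(K) = 4d = -5560
h(K) equals the number of primitive reduced positive-definite forms (a, b, c) = a*x^2 + b*x*y + c*y^2 with b^2 - 4ac = D,
where reduced means |b| <= a <= c, with b >= 0 whenever |b| = a or a = c, and primitive means gcd(a, b, c) = 1.
Reduced forces 3a^2 <= |D| = 5560, so 1 <= a <= 43; b must have the parity of D, and c = (b^2 - D)/(4a) must be an integer >= a.
Enumerate a = 1..43, b in [-a, a]:
  a=1: (1, 0, 1390)  [1]
  a=2: (2, 0, 695)  [1]
  a=3..4: none
  a=5: (5, 0, 278)  [1]
  a=6..9: none
  a=10: (10, 0, 139)  [1]
  a=11..12: none
  a=13: (13, -2, 107), (13, 2, 107)  [2]
  a=14..16: none
  a=17: (17, -4, 82), (17, 4, 82)  [2]
  a=18: none
  a=19: (19, -8, 74), (19, 8, 74)  [2]
  a=20..22: none
  a=23: (23, -12, 62), (23, 12, 62)  [2]
  a=24..25: none
  a=26: (26, -24, 59), (26, 24, 59)  [2]
  a=27..30: none
  a=31: (31, -12, 46), (31, 12, 46)  [2]
  a=32..33: none
  a=34: (34, -4, 41), (34, 4, 41)  [2]
  a=35..36: none
  a=37: (37, -8, 38), (37, 8, 38)  [2]
  a=38..43: none
Total reduced forms: 1 + 1 + 1 + 1 + 2 + 2 + 2 + 2 + 2 + 2 + 2 + 2 = 20
h = 20

20


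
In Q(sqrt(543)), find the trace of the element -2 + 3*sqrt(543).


Tr(a + b*sqrt(d)) = (a + b*sqrt(d)) + (a - b*sqrt(d)) = 2a
= 2 * (-2)
= -4

-4


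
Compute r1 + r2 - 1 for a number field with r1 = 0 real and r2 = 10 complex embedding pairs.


By Dirichlet's unit theorem:
rank = r1 + r2 - 1
= 0 + 10 - 1
= 9

9


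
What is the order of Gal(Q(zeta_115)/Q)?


|Gal(Q(zeta_115)/Q)| = phi(115)
= 88

88


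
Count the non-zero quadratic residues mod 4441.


For prime p, the number of non-zero quadratic residues is (p-1)/2.
= (4441-1)/2
= 2220

2220


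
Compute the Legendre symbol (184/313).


p = 313 is prime, so compute (184/313) with the reciprocity algorithm (Jacobi-symbol steps: pull out 2s via (2/n), flip via reciprocity, reduce):
  pull out 2: (2/313) = +1  (since 313 mod 8 = 1)
  pull out 2: (2/313) = +1  (since 313 mod 8 = 1)
  pull out 2: (2/313) = +1  (since 313 mod 8 = 1)
  reciprocity: (23/313) -> +(313/23)
  reduce: (14/23)
  pull out 2: (2/23) = +1  (since 23 mod 8 = 7)
  reciprocity: (7/23) -> -(23/7)
  reduce: (2/7)
  pull out 2: (2/7) = +1  (since 7 mod 8 = 7)
  (1/7) = 1
Product of signs = -1
(184/313) = -1

-1


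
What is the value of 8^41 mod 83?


p = 83 is prime and the exponent is (p-1)/2 = 41, so by Euler's criterion 8^41 = (8/83) = +1 or -1 mod 83.
Compute by square-and-multiply:
  41 = 32 + 8 + 1 (binary 101001)
  Repeated squaring mod 83: 8^1 = 8, 8^2 = 64, 8^4 = 29, 8^8 = 11, 8^16 = 38, 8^32 = 33
  8^41 = 8^32 * 8^8 * 8^1 = 33 * 11 * 8 mod 83
    33 * 11 = 363 = 31 mod 83
    31 * 8 = 248 = 82 mod 83
  8^41 = 82 mod 83
Result 82 = p - 1 = -1 mod 83: 8 is a quadratic non-residue mod 83. As a residue in [0, p-1] the value is 82.
8^41 mod 83 = 82

82


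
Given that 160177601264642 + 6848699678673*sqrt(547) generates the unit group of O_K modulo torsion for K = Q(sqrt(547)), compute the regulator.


epsilon = 160177601264642 + 6848699678673*sqrt(547)
= 3.2036e+14
R = ln(3.2036e+14)
= 33.4005

33.4005


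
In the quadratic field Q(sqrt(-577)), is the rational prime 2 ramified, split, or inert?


K = Q(sqrt(-577)). Since d mod 4 = 3, disc(K) = -2308.
Check p | disc: -2308 mod 2 = 0.
p divides disc, so p ramifies: (p) = P^2 with e=2, f=1, g=1.
Therefore p is ramified.

ramified


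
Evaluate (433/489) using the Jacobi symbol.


Compute (433/489) via quadratic reciprocity:
  reciprocity: (433/489) -> +(489/433)
  reduce: (56/433)
  pull out 2: (2/433) = +1  (since 433 mod 8 = 1)
  pull out 2: (2/433) = +1  (since 433 mod 8 = 1)
  pull out 2: (2/433) = +1  (since 433 mod 8 = 1)
  reciprocity: (7/433) -> +(433/7)
  reduce: (6/7)
  pull out 2: (2/7) = +1  (since 7 mod 8 = 7)
  reciprocity: (3/7) -> -(7/3)
  reduce: (1/3)
  (1/3) = 1
Product of signs = -1

-1


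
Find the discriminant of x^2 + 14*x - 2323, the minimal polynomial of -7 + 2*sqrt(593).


The element -7 + 2*sqrt(593) has minimal polynomial:
x^2 + 14*x - 2323
Discriminant = (14)^2 - 4*(-2323)
= 196 + 9292
= 9488

9488


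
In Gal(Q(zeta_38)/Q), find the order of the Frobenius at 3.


The Frobenius at p in Gal(Q(zeta_n)/Q) = (Z/nZ)* is the class of p, so its order is ord_38(3), the smallest k >= 1 with 3^k = 1 mod 38.
n = 38 = 2 * 19, phi(38) = 18; the order divides phi(n).
Divisors of 18: 1, 2, 3, 6, 9, 18
Repeated squaring mod 38: 3^1 = 3, 3^2 = 9, 3^4 = 5, 3^8 = 25, 3^16 = 17
Test divisors in increasing order:
  k=1: 3^1 = 3 mod 38
  k=2: 3^2 = 9 mod 38
  k=3: 3^3 = 9 * 3 = 27 mod 38
  k=6: 3^6 = 5 * 9 = 7 mod 38
  k=9: 3^9 = 25 * 3 = 37 mod 38
  k=18: 3^18 = 17 * 9 = 1 mod 38  <- first divisor giving 1
Order = 18

18


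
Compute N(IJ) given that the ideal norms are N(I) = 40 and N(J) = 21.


N(IJ) = N(I) * N(J)
= 40 * 21
= 840

840


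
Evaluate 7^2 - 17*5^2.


x^2 - d*y^2
= 7^2 - 17*5^2
= 49 - 425
= -376

-376


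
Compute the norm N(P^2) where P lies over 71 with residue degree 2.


N(P^a) = p^(a*f)
= 71^(2*2)
= 71^4
= 25411681

25411681


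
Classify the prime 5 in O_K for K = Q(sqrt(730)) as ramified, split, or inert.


K = Q(sqrt(730)). Since d mod 4 = 2, disc(K) = 2920.
Check p | disc: 2920 mod 5 = 0.
p divides disc, so p ramifies: (p) = P^2 with e=2, f=1, g=1.
Therefore p is ramified.

ramified


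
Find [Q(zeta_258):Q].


The degree equals Euler's totient phi(258).
258 = 2 * 3 * 43
phi(258) = 84

84


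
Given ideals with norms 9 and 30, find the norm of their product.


N(IJ) = N(I) * N(J)
= 9 * 30
= 270

270


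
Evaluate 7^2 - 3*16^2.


x^2 - d*y^2
= 7^2 - 3*16^2
= 49 - 768
= -719

-719


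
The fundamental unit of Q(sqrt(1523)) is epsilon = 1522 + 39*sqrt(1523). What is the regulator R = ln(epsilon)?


epsilon = 1522 + 39*sqrt(1523)
= 3043.9997
R = ln(3043.9997)
= 8.0209

8.0209


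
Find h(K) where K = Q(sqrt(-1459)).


K = Q(sqrt(-1459)). d mod 4 = 1, so D = disc(K) = d = -1459
h(K) equals the number of primitive reduced positive-definite forms (a, b, c) = a*x^2 + b*x*y + c*y^2 with b^2 - 4ac = D,
where reduced means |b| <= a <= c, with b >= 0 whenever |b| = a or a = c, and primitive means gcd(a, b, c) = 1.
Reduced forces 3a^2 <= |D| = 1459, so 1 <= a <= 22; b must have the parity of D, and c = (b^2 - D)/(4a) must be an integer >= a.
Enumerate a = 1..22, b in [-a, a]:
  a=1: (1, 1, 365)  [1]
  a=2..4: none
  a=5: (5, -1, 73), (5, 1, 73)  [2]
  a=6: none
  a=7: (7, -5, 53), (7, 5, 53)  [2]
  a=8..10: none
  a=11: (11, -9, 35), (11, 9, 35)  [2]
  a=12: none
  a=13: (13, -7, 29), (13, 7, 29)  [2]
  a=14..18: none
  a=19: (19, -17, 23), (19, 17, 23)  [2]
  a=20..22: none
Total reduced forms: 1 + 2 + 2 + 2 + 2 + 2 = 11
h = 11

11


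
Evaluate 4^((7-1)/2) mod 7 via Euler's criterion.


p = 7 is prime and the exponent is (p-1)/2 = 3, so by Euler's criterion 4^3 = (4/7) = +1 or -1 mod 7.
Compute by square-and-multiply:
  3 = 2 + 1 (binary 11)
  Repeated squaring mod 7: 4^1 = 4, 4^2 = 2
  4^3 = 4^2 * 4^1 = 2 * 4 mod 7
    2 * 4 = 8 = 1 mod 7
  4^3 = 1 mod 7
Result 1: 4 is a quadratic residue mod 7.
4^3 mod 7 = 1

1


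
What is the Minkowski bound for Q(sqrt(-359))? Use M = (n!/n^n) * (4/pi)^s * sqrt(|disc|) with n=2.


d = -359, d mod 4 = 1, so disc(K) = d = -359; |disc(K)| = 359
Imaginary quadratic field, so n = 2, s = r2 = 1, r1 = 0
M = (n!/n^n) * (4/pi)^s * sqrt(|disc(K)|) = (2!/2^2) * (4/pi)^1 * sqrt(359)
= 0.5 * 1.273240 * 18.947295
= 12.0622

12.0622


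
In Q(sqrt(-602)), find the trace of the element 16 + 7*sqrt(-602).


Tr(a + b*sqrt(d)) = (a + b*sqrt(d)) + (a - b*sqrt(d)) = 2a
= 2 * (16)
= 32

32


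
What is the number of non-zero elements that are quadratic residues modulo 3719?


For prime p, the number of non-zero quadratic residues is (p-1)/2.
= (3719-1)/2
= 1859

1859


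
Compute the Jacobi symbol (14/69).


Compute (14/69) via quadratic reciprocity:
  pull out 2: (2/69) = -1  (since 69 mod 8 = 5)
  reciprocity: (7/69) -> +(69/7)
  reduce: (6/7)
  pull out 2: (2/7) = +1  (since 7 mod 8 = 7)
  reciprocity: (3/7) -> -(7/3)
  reduce: (1/3)
  (1/3) = 1
Product of signs = 1

1


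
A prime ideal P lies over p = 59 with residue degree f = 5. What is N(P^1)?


N(P^a) = p^(a*f)
= 59^(1*5)
= 59^5
= 714924299

714924299


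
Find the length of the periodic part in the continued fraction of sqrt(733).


Run the CF algorithm for sqrt(733).
a_0 = floor(sqrt(733)) = 27; set m_0=0, q_0=1.
Recurrence: m' = q*a - m,  q' = (d - m'^2)/q,  a' = floor((a_0 + m')/q').
  step 1: m=27, q=4, a=13
  step 2: m=25, q=27, a=1
  step 3: m=2, q=27, a=1
  step 4: m=25, q=4, a=13
  step 5: m=27, q=1, a=54
a_5 = 2*a_0 = 54, so the period closes here.
sqrt(733) = [27; 13, 1, 1, 13, 54]
Period length = 5

5


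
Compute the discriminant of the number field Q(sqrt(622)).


For K = Q(sqrt(d)) with d squarefree: disc(K) = d if d = 1 mod 4, and disc(K) = 4d if d = 2 or 3 mod 4.
Here d = 622, and d mod 4 = 2.
d = 2 mod 4, not 1 (O_K = Z[sqrt(d)]), so disc(K) = 4d = 4 * (622) = 2488

2488


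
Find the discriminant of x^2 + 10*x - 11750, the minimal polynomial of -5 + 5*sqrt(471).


The element -5 + 5*sqrt(471) has minimal polynomial:
x^2 + 10*x - 11750
Discriminant = (10)^2 - 4*(-11750)
= 100 + 47000
= 47100

47100


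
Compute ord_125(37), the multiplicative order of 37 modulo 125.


We want ord_125(37), the smallest k >= 1 with 37^k = 1 mod 125.
n = 125 = 5^3, phi(125) = 100; the order divides phi(n).
Divisors of 100: 1, 2, 4, 5, 10, 20, 25, 50, 100
Repeated squaring mod 125: 37^1 = 37, 37^2 = 119, 37^4 = 36, 37^8 = 46, 37^16 = 116, 37^32 = 81, 37^64 = 61
Test divisors in increasing order:
  k=1: 37^1 = 37 mod 125
  k=2: 37^2 = 119 mod 125
  k=4: 37^4 = 36 mod 125
  k=5: 37^5 = 36 * 37 = 82 mod 125
  k=10: 37^10 = 46 * 119 = 99 mod 125
  k=20: 37^20 = 116 * 36 = 51 mod 125
  k=25: 37^25 = 116 * 46 * 37 = 57 mod 125
  k=50: 37^50 = 81 * 116 * 119 = 124 mod 125
  k=100: 37^100 = 61 * 81 * 36 = 1 mod 125  <- first divisor giving 1
Order = 100

100


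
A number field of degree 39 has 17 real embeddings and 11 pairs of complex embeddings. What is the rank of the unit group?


By Dirichlet's unit theorem:
rank = r1 + r2 - 1
= 17 + 11 - 1
= 27

27


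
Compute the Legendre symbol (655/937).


p = 937 is prime, so compute (655/937) with the reciprocity algorithm (Jacobi-symbol steps: pull out 2s via (2/n), flip via reciprocity, reduce):
  reciprocity: (655/937) -> +(937/655)
  reduce: (282/655)
  pull out 2: (2/655) = +1  (since 655 mod 8 = 7)
  reciprocity: (141/655) -> +(655/141)
  reduce: (91/141)
  reciprocity: (91/141) -> +(141/91)
  reduce: (50/91)
  pull out 2: (2/91) = -1  (since 91 mod 8 = 3)
  reciprocity: (25/91) -> +(91/25)
  reduce: (16/25)
  pull out 2: (2/25) = +1  (since 25 mod 8 = 1)
  pull out 2: (2/25) = +1  (since 25 mod 8 = 1)
  pull out 2: (2/25) = +1  (since 25 mod 8 = 1)
  pull out 2: (2/25) = +1  (since 25 mod 8 = 1)
  (1/25) = 1
Product of signs = -1
(655/937) = -1

-1


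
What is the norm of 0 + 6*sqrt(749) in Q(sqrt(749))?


N(a + b*sqrt(d)) = a^2 - d*b^2
= (0)^2 - (749)*(6)^2
= 0 - 26964
= -26964

-26964


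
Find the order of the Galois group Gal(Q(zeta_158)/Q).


|Gal(Q(zeta_158)/Q)| = phi(158)
= 78

78


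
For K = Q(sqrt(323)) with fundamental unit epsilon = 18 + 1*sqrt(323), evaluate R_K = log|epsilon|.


epsilon = 18 + 1*sqrt(323)
= 35.9722
R = ln(35.9722)
= 3.5827

3.5827


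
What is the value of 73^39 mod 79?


p = 79 is prime and the exponent is (p-1)/2 = 39, so by Euler's criterion 73^39 = (73/79) = +1 or -1 mod 79.
Compute by square-and-multiply:
  39 = 32 + 4 + 2 + 1 (binary 100111)
  Repeated squaring mod 79: 73^1 = 73, 73^2 = 36, 73^4 = 32, 73^8 = 76, 73^16 = 9, 73^32 = 2
  73^39 = 73^32 * 73^4 * 73^2 * 73^1 = 2 * 32 * 36 * 73 mod 79
    2 * 32 = 64 = 64 mod 79
    64 * 36 = 2304 = 13 mod 79
    13 * 73 = 949 = 1 mod 79
  73^39 = 1 mod 79
Result 1: 73 is a quadratic residue mod 79.
73^39 mod 79 = 1

1


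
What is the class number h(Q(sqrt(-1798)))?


K = Q(sqrt(-1798)). d mod 4 = 2, so D = disc(K) = 4d = -7192
h(K) equals the number of primitive reduced positive-definite forms (a, b, c) = a*x^2 + b*x*y + c*y^2 with b^2 - 4ac = D,
where reduced means |b| <= a <= c, with b >= 0 whenever |b| = a or a = c, and primitive means gcd(a, b, c) = 1.
Reduced forces 3a^2 <= |D| = 7192, so 1 <= a <= 48; b must have the parity of D, and c = (b^2 - D)/(4a) must be an integer >= a.
Enumerate a = 1..48, b in [-a, a]:
  a=1: (1, 0, 1798)  [1]
  a=2: (2, 0, 899)  [1]
  a=3..6: none
  a=7: (7, -2, 257), (7, 2, 257)  [2]
  a=8..12: none
  a=13: (13, -6, 139), (13, 6, 139)  [2]
  a=14: (14, -12, 131), (14, 12, 131)  [2]
  a=15..16: none
  a=17: (17, -4, 106), (17, 4, 106)  [2]
  a=18: none
  a=19: (19, -16, 98), (19, 16, 98)  [2]
  a=20..25: none
  a=26: (26, -20, 73), (26, 20, 73)  [2]
  a=27..28: none
  a=29: (29, 0, 62)  [1]
  a=30: none
  a=31: (31, 0, 58)  [1]
  a=32..33: none
  a=34: (34, -4, 53), (34, 4, 53)  [2]
  a=35..37: none
  a=38: (38, -16, 49), (38, 16, 49)  [2]
  a=39..48: none
Total reduced forms: 1 + 1 + 2 + 2 + 2 + 2 + 2 + 2 + 1 + 1 + 2 + 2 = 20
h = 20

20


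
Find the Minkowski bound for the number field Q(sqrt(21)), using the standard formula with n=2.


d = 21, d mod 4 = 1, so disc(K) = d = 21; |disc(K)| = 21
Real quadratic field, so n = 2, s = r2 = 0, r1 = 2
M = (n!/n^n) * (4/pi)^s * sqrt(|disc(K)|) = (2!/2^2) * (4/pi)^0 * sqrt(21)
= 0.5 * 1.000000 * 4.582576
= 2.2913

2.2913


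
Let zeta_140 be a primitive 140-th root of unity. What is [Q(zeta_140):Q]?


The degree equals Euler's totient phi(140).
140 = 2^2 * 5 * 7
phi(140) = 48

48


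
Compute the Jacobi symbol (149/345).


Compute (149/345) via quadratic reciprocity:
  reciprocity: (149/345) -> +(345/149)
  reduce: (47/149)
  reciprocity: (47/149) -> +(149/47)
  reduce: (8/47)
  pull out 2: (2/47) = +1  (since 47 mod 8 = 7)
  pull out 2: (2/47) = +1  (since 47 mod 8 = 7)
  pull out 2: (2/47) = +1  (since 47 mod 8 = 7)
  (1/47) = 1
Product of signs = 1

1


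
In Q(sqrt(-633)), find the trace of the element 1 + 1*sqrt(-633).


Tr(a + b*sqrt(d)) = (a + b*sqrt(d)) + (a - b*sqrt(d)) = 2a
= 2 * (1)
= 2

2


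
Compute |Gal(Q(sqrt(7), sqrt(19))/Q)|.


The 2 square roots of distinct primes are multiplicatively independent over Q,
so [K:Q] = 2^2 and Gal(K/Q) is isomorphic to (Z/2Z)^2.
|Gal| = 2^2 = 4

4


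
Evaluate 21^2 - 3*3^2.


x^2 - d*y^2
= 21^2 - 3*3^2
= 441 - 27
= 414

414


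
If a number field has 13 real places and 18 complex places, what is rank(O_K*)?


By Dirichlet's unit theorem:
rank = r1 + r2 - 1
= 13 + 18 - 1
= 30

30


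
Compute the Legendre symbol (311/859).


p = 859 is prime, so compute (311/859) with the reciprocity algorithm (Jacobi-symbol steps: pull out 2s via (2/n), flip via reciprocity, reduce):
  reciprocity: (311/859) -> -(859/311)
  reduce: (237/311)
  reciprocity: (237/311) -> +(311/237)
  reduce: (74/237)
  pull out 2: (2/237) = -1  (since 237 mod 8 = 5)
  reciprocity: (37/237) -> +(237/37)
  reduce: (15/37)
  reciprocity: (15/37) -> +(37/15)
  reduce: (7/15)
  reciprocity: (7/15) -> -(15/7)
  reduce: (1/7)
  (1/7) = 1
Product of signs = -1
(311/859) = -1

-1


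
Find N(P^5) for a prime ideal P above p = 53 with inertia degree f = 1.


N(P^a) = p^(a*f)
= 53^(5*1)
= 53^5
= 418195493

418195493


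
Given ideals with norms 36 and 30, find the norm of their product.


N(IJ) = N(I) * N(J)
= 36 * 30
= 1080

1080


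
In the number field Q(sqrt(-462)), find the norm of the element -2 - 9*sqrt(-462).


N(a + b*sqrt(d)) = a^2 - d*b^2
= (-2)^2 - (-462)*(-9)^2
= 4 + 37422
= 37426

37426


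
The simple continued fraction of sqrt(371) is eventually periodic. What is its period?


Run the CF algorithm for sqrt(371).
a_0 = floor(sqrt(371)) = 19; set m_0=0, q_0=1.
Recurrence: m' = q*a - m,  q' = (d - m'^2)/q,  a' = floor((a_0 + m')/q').
  step 1: m=19, q=10, a=3
  step 2: m=11, q=25, a=1
  step 3: m=14, q=7, a=4
  step 4: m=14, q=25, a=1
  step 5: m=11, q=10, a=3
  step 6: m=19, q=1, a=38
a_6 = 2*a_0 = 38, so the period closes here.
sqrt(371) = [19; 3, 1, 4, 1, 3, 38]
Period length = 6

6


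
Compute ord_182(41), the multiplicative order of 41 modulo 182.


We want ord_182(41), the smallest k >= 1 with 41^k = 1 mod 182.
n = 182 = 2 * 7 * 13, phi(182) = 72; the order divides phi(n).
Divisors of 72: 1, 2, 3, 4, 6, 8, 9, 12, 18, 24, 36, 72
Repeated squaring mod 182: 41^1 = 41, 41^2 = 43, 41^4 = 29, 41^8 = 113, 41^16 = 29, 41^32 = 113, 41^64 = 29
Test divisors in increasing order:
  k=1: 41^1 = 41 mod 182
  k=2: 41^2 = 43 mod 182
  k=3: 41^3 = 43 * 41 = 125 mod 182
  k=4: 41^4 = 29 mod 182
  k=6: 41^6 = 29 * 43 = 155 mod 182
  k=8: 41^8 = 113 mod 182
  k=9: 41^9 = 113 * 41 = 83 mod 182
  k=12: 41^12 = 113 * 29 = 1 mod 182  <- first divisor giving 1
Order = 12

12


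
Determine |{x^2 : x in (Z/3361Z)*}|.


For prime p, the number of non-zero quadratic residues is (p-1)/2.
= (3361-1)/2
= 1680

1680


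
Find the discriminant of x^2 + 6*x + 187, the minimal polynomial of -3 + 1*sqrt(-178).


The element -3 + 1*sqrt(-178) has minimal polynomial:
x^2 + 6*x + 187
Discriminant = (6)^2 - 4*(187)
= 36 - 748
= -712

-712


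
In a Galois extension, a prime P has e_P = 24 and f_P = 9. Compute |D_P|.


|D_P| = e * f
= 24 * 9
= 216

216


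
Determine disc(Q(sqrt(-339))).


For K = Q(sqrt(d)) with d squarefree: disc(K) = d if d = 1 mod 4, and disc(K) = 4d if d = 2 or 3 mod 4.
Here d = -339, and d mod 4 = 1.
d = 1 mod 4 (O_K = Z[(1+sqrt(d))/2]), so disc(K) = d = -339

-339


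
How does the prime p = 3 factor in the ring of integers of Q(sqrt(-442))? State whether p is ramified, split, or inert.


K = Q(sqrt(-442)). Since d mod 4 = 2, disc(K) = -1768.
Check p | disc: -1768 mod 3 = 2.
p does not divide disc. Compute Legendre symbol (d/p):
2^((3-1)/2) mod 3 = -1
(d/p) = -1, so p is inert: (p) stays prime with e=1, f=2, g=1.
Therefore p is inert.

inert


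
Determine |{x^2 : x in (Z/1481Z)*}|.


For prime p, the number of non-zero quadratic residues is (p-1)/2.
= (1481-1)/2
= 740

740


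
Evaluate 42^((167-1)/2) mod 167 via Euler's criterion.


p = 167 is prime and the exponent is (p-1)/2 = 83, so by Euler's criterion 42^83 = (42/167) = +1 or -1 mod 167.
Compute by square-and-multiply:
  83 = 64 + 16 + 2 + 1 (binary 1010011)
  Repeated squaring mod 167: 42^1 = 42, 42^2 = 94, 42^4 = 152, 42^8 = 58, 42^16 = 24, 42^32 = 75, 42^64 = 114
  42^83 = 42^64 * 42^16 * 42^2 * 42^1 = 114 * 24 * 94 * 42 mod 167
    114 * 24 = 2736 = 64 mod 167
    64 * 94 = 6016 = 4 mod 167
    4 * 42 = 168 = 1 mod 167
  42^83 = 1 mod 167
Result 1: 42 is a quadratic residue mod 167.
42^83 mod 167 = 1

1


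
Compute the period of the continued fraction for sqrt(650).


Run the CF algorithm for sqrt(650).
a_0 = floor(sqrt(650)) = 25; set m_0=0, q_0=1.
Recurrence: m' = q*a - m,  q' = (d - m'^2)/q,  a' = floor((a_0 + m')/q').
  step 1: m=25, q=25, a=2
  step 2: m=25, q=1, a=50
a_2 = 2*a_0 = 50, so the period closes here.
sqrt(650) = [25; 2, 50]
Period length = 2

2


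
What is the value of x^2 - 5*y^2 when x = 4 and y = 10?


x^2 - d*y^2
= 4^2 - 5*10^2
= 16 - 500
= -484

-484


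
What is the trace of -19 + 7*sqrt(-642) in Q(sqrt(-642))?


Tr(a + b*sqrt(d)) = (a + b*sqrt(d)) + (a - b*sqrt(d)) = 2a
= 2 * (-19)
= -38

-38


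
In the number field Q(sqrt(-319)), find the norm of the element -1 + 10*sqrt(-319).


N(a + b*sqrt(d)) = a^2 - d*b^2
= (-1)^2 - (-319)*(10)^2
= 1 + 31900
= 31901

31901


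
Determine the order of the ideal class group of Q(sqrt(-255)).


K = Q(sqrt(-255)). d mod 4 = 1, so D = disc(K) = d = -255
h(K) equals the number of primitive reduced positive-definite forms (a, b, c) = a*x^2 + b*x*y + c*y^2 with b^2 - 4ac = D,
where reduced means |b| <= a <= c, with b >= 0 whenever |b| = a or a = c, and primitive means gcd(a, b, c) = 1.
Reduced forces 3a^2 <= |D| = 255, so 1 <= a <= 9; b must have the parity of D, and c = (b^2 - D)/(4a) must be an integer >= a.
Enumerate a = 1..9, b in [-a, a]:
  a=1: (1, 1, 64)  [1]
  a=2: (2, -1, 32), (2, 1, 32)  [2]
  a=3: (3, 3, 22)  [1]
  a=4: (4, -1, 16), (4, 1, 16)  [2]
  a=5: (5, 5, 14)  [1]
  a=6: (6, -3, 11), (6, 3, 11)  [2]
  a=7: (7, -5, 10), (7, 5, 10)  [2]
  a=8: (8, 1, 8)  [1]
  a=9: none
Total reduced forms: 1 + 2 + 1 + 2 + 1 + 2 + 2 + 1 = 12
h = 12

12


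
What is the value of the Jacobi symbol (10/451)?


Compute (10/451) via quadratic reciprocity:
  pull out 2: (2/451) = -1  (since 451 mod 8 = 3)
  reciprocity: (5/451) -> +(451/5)
  reduce: (1/5)
  (1/5) = 1
Product of signs = -1

-1


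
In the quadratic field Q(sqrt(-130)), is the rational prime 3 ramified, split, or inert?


K = Q(sqrt(-130)). Since d mod 4 = 2, disc(K) = -520.
Check p | disc: -520 mod 3 = 2.
p does not divide disc. Compute Legendre symbol (d/p):
2^((3-1)/2) mod 3 = -1
(d/p) = -1, so p is inert: (p) stays prime with e=1, f=2, g=1.
Therefore p is inert.

inert


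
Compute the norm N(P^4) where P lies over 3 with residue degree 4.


N(P^a) = p^(a*f)
= 3^(4*4)
= 3^16
= 43046721

43046721


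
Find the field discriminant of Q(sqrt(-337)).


For K = Q(sqrt(d)) with d squarefree: disc(K) = d if d = 1 mod 4, and disc(K) = 4d if d = 2 or 3 mod 4.
Here d = -337, and d mod 4 = 3.
d = 3 mod 4, not 1 (O_K = Z[sqrt(d)]), so disc(K) = 4d = 4 * (-337) = -1348

-1348


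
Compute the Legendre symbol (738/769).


p = 769 is prime, so compute (738/769) with the reciprocity algorithm (Jacobi-symbol steps: pull out 2s via (2/n), flip via reciprocity, reduce):
  pull out 2: (2/769) = +1  (since 769 mod 8 = 1)
  reciprocity: (369/769) -> +(769/369)
  reduce: (31/369)
  reciprocity: (31/369) -> +(369/31)
  reduce: (28/31)
  pull out 2: (2/31) = +1  (since 31 mod 8 = 7)
  pull out 2: (2/31) = +1  (since 31 mod 8 = 7)
  reciprocity: (7/31) -> -(31/7)
  reduce: (3/7)
  reciprocity: (3/7) -> -(7/3)
  reduce: (1/3)
  (1/3) = 1
Product of signs = 1
(738/769) = 1

1


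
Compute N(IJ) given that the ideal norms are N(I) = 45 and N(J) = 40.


N(IJ) = N(I) * N(J)
= 45 * 40
= 1800

1800


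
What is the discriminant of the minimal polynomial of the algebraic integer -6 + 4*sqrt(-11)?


The element -6 + 4*sqrt(-11) has minimal polynomial:
x^2 + 12*x + 212
Discriminant = (12)^2 - 4*(212)
= 144 - 848
= -704

-704


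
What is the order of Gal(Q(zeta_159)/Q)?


|Gal(Q(zeta_159)/Q)| = phi(159)
= 104

104


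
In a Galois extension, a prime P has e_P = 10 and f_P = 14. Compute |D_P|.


|D_P| = e * f
= 10 * 14
= 140

140


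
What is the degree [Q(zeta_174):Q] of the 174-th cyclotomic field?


The degree equals Euler's totient phi(174).
174 = 2 * 3 * 29
phi(174) = 56

56


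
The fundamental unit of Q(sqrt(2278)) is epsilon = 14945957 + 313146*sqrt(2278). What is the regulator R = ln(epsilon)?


epsilon = 14945957 + 313146*sqrt(2278)
= 2.9892e+07
R = ln(2.9892e+07)
= 17.2131

17.2131


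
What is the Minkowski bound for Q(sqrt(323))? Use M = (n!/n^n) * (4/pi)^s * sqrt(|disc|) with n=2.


d = 323, d mod 4 = 3, so disc(K) = 4d = 1292; |disc(K)| = 1292
Real quadratic field, so n = 2, s = r2 = 0, r1 = 2
M = (n!/n^n) * (4/pi)^s * sqrt(|disc(K)|) = (2!/2^2) * (4/pi)^0 * sqrt(1292)
= 0.5 * 1.000000 * 35.944402
= 17.9722

17.9722


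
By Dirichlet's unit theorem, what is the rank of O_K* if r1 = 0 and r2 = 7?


By Dirichlet's unit theorem:
rank = r1 + r2 - 1
= 0 + 7 - 1
= 6

6


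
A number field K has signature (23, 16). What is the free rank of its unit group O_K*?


By Dirichlet's unit theorem:
rank = r1 + r2 - 1
= 23 + 16 - 1
= 38

38


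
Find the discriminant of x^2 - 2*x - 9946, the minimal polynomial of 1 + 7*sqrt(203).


The element 1 + 7*sqrt(203) has minimal polynomial:
x^2 - 2*x - 9946
Discriminant = (-2)^2 - 4*(-9946)
= 4 + 39784
= 39788

39788


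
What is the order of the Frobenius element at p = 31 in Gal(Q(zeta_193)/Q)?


The Frobenius at p in Gal(Q(zeta_n)/Q) = (Z/nZ)* is the class of p, so its order is ord_193(31), the smallest k >= 1 with 31^k = 1 mod 193.
n = 193 = 193, phi(193) = 192; the order divides phi(n).
Divisors of 192: 1, 2, 3, 4, 6, 8, 12, 16, 24, 32, 48, 64, 96, 192
Repeated squaring mod 193: 31^1 = 31, 31^2 = 189, 31^4 = 16, 31^8 = 63, 31^16 = 109, 31^32 = 108, 31^64 = 84, 31^128 = 108
Test divisors in increasing order:
  k=1: 31^1 = 31 mod 193
  k=2: 31^2 = 189 mod 193
  k=3: 31^3 = 189 * 31 = 69 mod 193
  k=4: 31^4 = 16 mod 193
  k=6: 31^6 = 16 * 189 = 129 mod 193
  k=8: 31^8 = 63 mod 193
  k=12: 31^12 = 63 * 16 = 43 mod 193
  k=16: 31^16 = 109 mod 193
  k=24: 31^24 = 109 * 63 = 112 mod 193
  k=32: 31^32 = 108 mod 193
  k=48: 31^48 = 108 * 109 = 192 mod 193
  k=64: 31^64 = 84 mod 193
  k=96: 31^96 = 84 * 108 = 1 mod 193  <- first divisor giving 1
Order = 96

96


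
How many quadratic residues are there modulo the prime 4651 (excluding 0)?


For prime p, the number of non-zero quadratic residues is (p-1)/2.
= (4651-1)/2
= 2325

2325


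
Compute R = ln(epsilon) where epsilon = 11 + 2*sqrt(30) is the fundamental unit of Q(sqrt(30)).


epsilon = 11 + 2*sqrt(30)
= 21.9545
R = ln(21.9545)
= 3.0890

3.0890


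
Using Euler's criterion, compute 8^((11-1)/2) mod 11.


p = 11 is prime and the exponent is (p-1)/2 = 5, so by Euler's criterion 8^5 = (8/11) = +1 or -1 mod 11.
Compute by square-and-multiply:
  5 = 4 + 1 (binary 101)
  Repeated squaring mod 11: 8^1 = 8, 8^2 = 9, 8^4 = 4
  8^5 = 8^4 * 8^1 = 4 * 8 mod 11
    4 * 8 = 32 = 10 mod 11
  8^5 = 10 mod 11
Result 10 = p - 1 = -1 mod 11: 8 is a quadratic non-residue mod 11. As a residue in [0, p-1] the value is 10.
8^5 mod 11 = 10

10


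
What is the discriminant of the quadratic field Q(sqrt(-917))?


For K = Q(sqrt(d)) with d squarefree: disc(K) = d if d = 1 mod 4, and disc(K) = 4d if d = 2 or 3 mod 4.
Here d = -917, and d mod 4 = 3.
d = 3 mod 4, not 1 (O_K = Z[sqrt(d)]), so disc(K) = 4d = 4 * (-917) = -3668

-3668


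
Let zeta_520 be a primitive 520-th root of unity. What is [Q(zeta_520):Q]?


The degree equals Euler's totient phi(520).
520 = 2^3 * 5 * 13
phi(520) = 192

192


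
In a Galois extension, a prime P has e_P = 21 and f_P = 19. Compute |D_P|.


|D_P| = e * f
= 21 * 19
= 399

399


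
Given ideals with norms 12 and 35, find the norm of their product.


N(IJ) = N(I) * N(J)
= 12 * 35
= 420

420


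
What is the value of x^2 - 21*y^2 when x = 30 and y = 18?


x^2 - d*y^2
= 30^2 - 21*18^2
= 900 - 6804
= -5904

-5904


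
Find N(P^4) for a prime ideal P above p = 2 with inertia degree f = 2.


N(P^a) = p^(a*f)
= 2^(4*2)
= 2^8
= 256

256


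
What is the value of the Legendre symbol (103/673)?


p = 673 is prime, so compute (103/673) with the reciprocity algorithm (Jacobi-symbol steps: pull out 2s via (2/n), flip via reciprocity, reduce):
  reciprocity: (103/673) -> +(673/103)
  reduce: (55/103)
  reciprocity: (55/103) -> -(103/55)
  reduce: (48/55)
  pull out 2: (2/55) = +1  (since 55 mod 8 = 7)
  pull out 2: (2/55) = +1  (since 55 mod 8 = 7)
  pull out 2: (2/55) = +1  (since 55 mod 8 = 7)
  pull out 2: (2/55) = +1  (since 55 mod 8 = 7)
  reciprocity: (3/55) -> -(55/3)
  reduce: (1/3)
  (1/3) = 1
Product of signs = 1
(103/673) = 1

1


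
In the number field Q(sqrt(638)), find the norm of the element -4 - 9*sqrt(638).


N(a + b*sqrt(d)) = a^2 - d*b^2
= (-4)^2 - (638)*(-9)^2
= 16 - 51678
= -51662

-51662


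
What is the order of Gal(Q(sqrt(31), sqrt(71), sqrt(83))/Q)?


The 3 square roots of distinct primes are multiplicatively independent over Q,
so [K:Q] = 2^3 and Gal(K/Q) is isomorphic to (Z/2Z)^3.
|Gal| = 2^3 = 8

8


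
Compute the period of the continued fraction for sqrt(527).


Run the CF algorithm for sqrt(527).
a_0 = floor(sqrt(527)) = 22; set m_0=0, q_0=1.
Recurrence: m' = q*a - m,  q' = (d - m'^2)/q,  a' = floor((a_0 + m')/q').
  step 1: m=22, q=43, a=1
  step 2: m=21, q=2, a=21
  step 3: m=21, q=43, a=1
  step 4: m=22, q=1, a=44
a_4 = 2*a_0 = 44, so the period closes here.
sqrt(527) = [22; 1, 21, 1, 44]
Period length = 4

4
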